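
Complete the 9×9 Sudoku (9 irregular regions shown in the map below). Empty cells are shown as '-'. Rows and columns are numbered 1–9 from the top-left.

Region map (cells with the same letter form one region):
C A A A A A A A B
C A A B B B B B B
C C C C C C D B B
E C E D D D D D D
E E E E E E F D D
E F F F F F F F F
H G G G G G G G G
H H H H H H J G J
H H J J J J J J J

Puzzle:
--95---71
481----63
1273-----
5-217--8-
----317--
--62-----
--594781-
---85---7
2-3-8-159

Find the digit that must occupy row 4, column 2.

row 2, column 4 = 7 (sole candidate).
row 8, column 3 = 4 (sole candidate).
row 5, column 3 = 8 (sole candidate).
row 1, column 1 = 8 (hidden single in row 1).
row 3, column 9 = 8 (hidden single in row 3).
row 5, column 9 = 5 (hidden single in row 5).
row 6, column 9 = 4 (sole candidate).
row 4, column 9 = 6 (sole candidate).
row 7, column 9 = 2 (sole candidate).
row 8, column 8 = 3 (sole candidate).
row 4, column 2 = 9: row 4 has {1,2,5,6,7,8}; col 2 has {2,8}; region has {1,2,3,4,7,8} → only 9 remains.

9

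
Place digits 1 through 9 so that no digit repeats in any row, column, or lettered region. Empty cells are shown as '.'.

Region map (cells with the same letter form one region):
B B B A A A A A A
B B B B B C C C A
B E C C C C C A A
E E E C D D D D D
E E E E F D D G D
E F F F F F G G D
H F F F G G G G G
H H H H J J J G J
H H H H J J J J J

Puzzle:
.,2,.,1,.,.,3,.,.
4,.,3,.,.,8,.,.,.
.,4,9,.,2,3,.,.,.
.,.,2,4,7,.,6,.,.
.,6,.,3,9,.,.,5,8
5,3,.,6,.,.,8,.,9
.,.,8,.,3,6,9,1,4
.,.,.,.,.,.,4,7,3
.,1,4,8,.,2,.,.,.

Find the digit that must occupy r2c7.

r2c8 = 6: row 2 has {3,4,8}; col 8 has {1,5,7}; region has {2,3,4,8,9} → only 6 remains.
r3c8 = 8: row 3 has {2,3,4,9}; col 8 has {1,5,6,7}; region has {1,3} → only 8 remains.
r4c8 = 3: row 4 has {2,4,6,7}; col 8 has {1,5,6,7,8}; region has {6,7,8,9} → only 3 remains.
r6c8 = 2: row 6 has {3,5,6,8,9}; col 8 has {1,3,5,6,7,8}; region has {1,3,4,5,6,7,8,9} → only 2 remains.
r9c8 = 9: row 9 has {1,2,4,8}; col 8 has {1,2,3,5,6,7,8}; region has {2,3,4} → only 9 remains.
r1c8 = 4: row 1 has {1,2,3}; col 8 has {1,2,3,5,6,7,8,9}; region has {1,3,8} → only 4 remains.
r1c1 = 8: in row 1, 8 can only go here (every other open cell in that row sees an 8).
r1c6 = 9: in row 1, 9 can only go here (every other open cell in that row sees a 9).
r2c9 = 2: in row 2, 2 can only go here (every other open cell in that row sees a 2).
r4c2 = 8: in row 4, 8 can only go here (every other open cell in that row sees an 8).
r4c1 = 9: in row 4, 9 can only go here (every other open cell in that row sees a 9).
r5c7 = 2: in row 5, 2 can only go here (every other open cell in that row sees a 2).
r5c6 = 4: in row 5, 4 can only go here (every other open cell in that row sees a 4).
r6c5 = 4: in row 6, 4 can only go here (every other open cell in that row sees a 4).
r8c5 = 8: in row 8, 8 can only go here (every other open cell in that row sees an 8).
r8c6 = 1: in row 8, 1 can only go here (every other open cell in that row sees a 1).
r4c6 = 5: row 4 has {2,3,4,6,7,8,9}; col 6 has {1,2,3,4,6,8,9}; region has {2,3,4,6,7,8,9} → only 5 remains.
r4c9 = 1: row 4 has {2,3,4,5,6,7,8,9}; col 9 has {2,3,4,8,9}; region has {2,3,4,5,6,7,8,9} → only 1 remains.
r6c6 = 7: row 6 has {2,3,4,5,6,8,9}; col 6 has {1,2,3,4,5,6,8,9}; region has {3,4,6,8,9} → only 7 remains.
r7c2 = 5: row 7 has {1,3,4,6,8,9}; col 2 has {1,2,3,4,6,8}; region has {3,4,6,7,8,9} → only 5 remains.
r7c4 = 2: row 7 has {1,3,4,5,6,8,9}; col 4 has {1,3,4,6,8}; region has {3,4,5,6,7,8,9} → only 2 remains.
r8c2 = 9: row 8 has {1,3,4,7,8}; col 2 has {1,2,3,4,5,6,8}; region has {1,4,8} → only 9 remains.
r8c4 = 5: row 8 has {1,3,4,7,8,9}; col 4 has {1,2,3,4,6,8}; region has {1,4,8,9} → only 5 remains.
r2c2 = 7: row 2 has {2,3,4,6,8}; col 2 has {1,2,3,4,5,6,8,9}; region has {2,3,4,8} → only 7 remains.
r2c4 = 9: row 2 has {2,3,4,6,7,8}; col 4 has {1,2,3,4,5,6,8}; region has {2,3,4,7,8} → only 9 remains.
r3c4 = 7: row 3 has {2,3,4,8,9}; col 4 has {1,2,3,4,5,6,8,9}; region has {2,3,4,6,8,9} → only 7 remains.
r6c3 = 1: row 6 has {2,3,4,5,6,7,8,9}; col 3 has {2,3,4,8,9}; region has {2,3,4,5,6,7,8,9} → only 1 remains.
r7c1 = 7: row 7 has {1,2,3,4,5,6,8,9}; col 1 has {4,5,8,9}; region has {1,4,5,8,9} → only 7 remains.
r8c3 = 6: row 8 has {1,3,4,5,7,8,9}; col 3 has {1,2,3,4,8,9}; region has {1,4,5,7,8,9} → only 6 remains.
r9c1 = 3: row 9 has {1,2,4,8,9}; col 1 has {4,5,7,8,9}; region has {1,4,5,6,7,8,9} → only 3 remains.
r1c3 = 5: row 1 has {1,2,3,4,8,9}; col 3 has {1,2,3,4,6,8,9}; region has {2,3,4,7,8,9} → only 5 remains.
r1c5 = 6: row 1 has {1,2,3,4,5,8,9}; col 5 has {2,3,4,7,8,9}; region has {1,2,3,4,8,9} → only 6 remains.
r1c9 = 7: row 1 has {1,2,3,4,5,6,8,9}; col 9 has {1,2,3,4,8,9}; region has {1,2,3,4,6,8,9} → only 7 remains.
r2c5 = 1: row 2 has {2,3,4,6,7,8,9}; col 5 has {2,3,4,6,7,8,9}; region has {2,3,4,5,7,8,9} → only 1 remains.
r2c7 = 5: row 2 has {1,2,3,4,6,7,8,9}; col 7 has {2,3,4,6,8,9}; region has {2,3,4,6,7,8,9} → only 5 remains.

5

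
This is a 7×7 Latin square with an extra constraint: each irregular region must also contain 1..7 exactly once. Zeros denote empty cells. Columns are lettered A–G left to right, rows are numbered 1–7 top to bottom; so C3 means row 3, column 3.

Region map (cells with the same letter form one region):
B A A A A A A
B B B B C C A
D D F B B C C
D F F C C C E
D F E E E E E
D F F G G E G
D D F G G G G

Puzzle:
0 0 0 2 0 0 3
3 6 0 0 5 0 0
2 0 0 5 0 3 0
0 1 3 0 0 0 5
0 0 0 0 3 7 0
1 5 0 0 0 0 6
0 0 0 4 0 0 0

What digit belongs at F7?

C3 = 6 (hidden single in row 3).
A5 = 5 (hidden single in row 5).
D5 = 6 (hidden single in row 5).
D4 = 7 (sole candidate).
D6 = 3 (sole candidate).
D2 = 1 (sole candidate).
G3 = 1 (hidden single in row 3).
C5 = 1 (hidden single in row 5).
B7 = 3 (hidden single in row 7).
F7 = 5: in row 7, 5 can only go here (every other open cell in that row sees a 5).

5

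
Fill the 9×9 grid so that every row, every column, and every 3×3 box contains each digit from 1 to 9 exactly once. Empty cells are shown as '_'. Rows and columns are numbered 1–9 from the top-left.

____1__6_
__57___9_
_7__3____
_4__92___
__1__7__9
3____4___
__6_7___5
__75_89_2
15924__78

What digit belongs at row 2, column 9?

4

row 2, column 6 = 6: row 2 has {5,7,9}; col 6 has {2,4,7,8}; box has {1,3,7} → only 6 remains.
row 4, column 3 = 8: row 4 has {2,4,9}; col 3 has {1,5,6,7,9}; box has {1,3,4} → only 8 remains.
row 6, column 3 = 2: row 6 has {3,4}; col 3 has {1,5,6,7,8,9}; box has {1,3,4,8} → only 2 remains.
row 8, column 1 = 4: row 8 has {2,5,7,8,9}; col 1 has {1,3}; box has {1,5,6,7,9} → only 4 remains.
row 8, column 2 = 3: row 8 has {2,4,5,7,8,9}; col 2 has {4,5,7}; box has {1,4,5,6,7,9} → only 3 remains.
row 8, column 5 = 6: row 8 has {2,3,4,5,7,8,9}; col 5 has {1,3,4,7,9}; box has {2,4,5,7,8} → only 6 remains.
row 8, column 8 = 1: row 8 has {2,3,4,5,6,7,8,9}; col 8 has {6,7,9}; box has {2,5,7,8,9} → only 1 remains.
row 9, column 6 = 3: row 9 has {1,2,4,5,7,8,9}; col 6 has {2,4,6,7,8}; box has {2,4,5,6,7,8} → only 3 remains.
row 9, column 7 = 6: row 9 has {1,2,3,4,5,7,8,9}; col 7 has {9}; box has {1,2,5,7,8,9} → only 6 remains.
row 3, column 3 = 4: row 3 has {3,7}; col 3 has {1,2,5,6,7,8,9}; box has {5,7} → only 4 remains.
row 3, column 9 = 1: row 3 has {3,4,7}; col 9 has {2,5,8,9}; box has {6,9} → only 1 remains.
row 5, column 2 = 6: row 5 has {1,7,9}; col 2 has {3,4,5,7}; box has {1,2,3,4,8} → only 6 remains.
row 6, column 2 = 9: row 6 has {2,3,4}; col 2 has {3,4,5,6,7}; box has {1,2,3,4,6,8} → only 9 remains.
row 1, column 3 = 3: row 1 has {1,6}; col 3 has {1,2,4,5,6,7,8,9}; box has {4,5,7} → only 3 remains.
row 5, column 1 = 5: row 5 has {1,6,7,9}; col 1 has {1,3,4}; box has {1,2,3,4,6,8,9} → only 5 remains.
row 5, column 5 = 8: row 5 has {1,5,6,7,9}; col 5 has {1,3,4,6,7,9}; box has {2,4,7,9} → only 8 remains.
row 6, column 5 = 5: row 6 has {2,3,4,9}; col 5 has {1,3,4,6,7,8,9}; box has {2,4,7,8,9} → only 5 remains.
row 6, column 8 = 8: row 6 has {2,3,4,5,9}; col 8 has {1,6,7,9}; box has {9} → only 8 remains.
row 2, column 5 = 2: row 2 has {5,6,7,9}; col 5 has {1,3,4,5,6,7,8,9}; box has {1,3,6,7} → only 2 remains.
row 4, column 1 = 7: row 4 has {2,4,8,9}; col 1 has {1,3,4,5}; box has {1,2,3,4,5,6,8,9} → only 7 remains.
row 5, column 4 = 3: row 5 has {1,5,6,7,8,9}; col 4 has {2,5,7}; box has {2,4,5,7,8,9} → only 3 remains.
row 2, column 1 = 8: row 2 has {2,5,6,7,9}; col 1 has {1,3,4,5,7}; box has {3,4,5,7} → only 8 remains.
row 2, column 2 = 1: row 2 has {2,5,6,7,8,9}; col 2 has {3,4,5,6,7,9}; box has {3,4,5,7,8} → only 1 remains.
row 7, column 1 = 2: row 7 has {5,6,7}; col 1 has {1,3,4,5,7,8}; box has {1,3,4,5,6,7,9} → only 2 remains.
row 7, column 2 = 8: row 7 has {2,5,6,7}; col 2 has {1,3,4,5,6,7,9}; box has {1,2,3,4,5,6,7,9} → only 8 remains.
row 1, column 1 = 9: row 1 has {1,3,6}; col 1 has {1,2,3,4,5,7,8}; box has {1,3,4,5,7,8} → only 9 remains.
row 1, column 2 = 2: row 1 has {1,3,6,9}; col 2 has {1,3,4,5,6,7,8,9}; box has {1,3,4,5,7,8,9} → only 2 remains.
row 1, column 6 = 5: row 1 has {1,2,3,6,9}; col 6 has {2,3,4,6,7,8}; box has {1,2,3,6,7} → only 5 remains.
row 3, column 1 = 6: row 3 has {1,3,4,7}; col 1 has {1,2,3,4,5,7,8,9}; box has {1,2,3,4,5,7,8,9} → only 6 remains.
row 3, column 6 = 9: row 3 has {1,3,4,6,7}; col 6 has {2,3,4,5,6,7,8}; box has {1,2,3,5,6,7} → only 9 remains.
row 7, column 6 = 1: row 7 has {2,5,6,7,8}; col 6 has {2,3,4,5,6,7,8,9}; box has {2,3,4,5,6,7,8} → only 1 remains.
row 3, column 4 = 8: row 3 has {1,3,4,6,7,9}; col 4 has {2,3,5,7}; box has {1,2,3,5,6,7,9} → only 8 remains.
row 7, column 4 = 9: row 7 has {1,2,5,6,7,8}; col 4 has {2,3,5,7,8}; box has {1,2,3,4,5,6,7,8} → only 9 remains.
row 1, column 4 = 4: row 1 has {1,2,3,5,6,9}; col 4 has {2,3,5,7,8,9}; box has {1,2,3,5,6,7,8,9} → only 4 remains.
row 1, column 9 = 7: row 1 has {1,2,3,4,5,6,9}; col 9 has {1,2,5,8,9}; box has {1,6,9} → only 7 remains.
row 6, column 9 = 6: row 6 has {2,3,4,5,8,9}; col 9 has {1,2,5,7,8,9}; box has {8,9} → only 6 remains.
row 1, column 7 = 8: row 1 has {1,2,3,4,5,6,7,9}; col 7 has {6,9}; box has {1,6,7,9} → only 8 remains.
row 4, column 9 = 3: row 4 has {2,4,7,8,9}; col 9 has {1,2,5,6,7,8,9}; box has {6,8,9} → only 3 remains.
row 6, column 4 = 1: row 6 has {2,3,4,5,6,8,9}; col 4 has {2,3,4,5,7,8,9}; box has {2,3,4,5,7,8,9} → only 1 remains.
row 6, column 7 = 7: row 6 has {1,2,3,4,5,6,8,9}; col 7 has {6,8,9}; box has {3,6,8,9} → only 7 remains.
row 2, column 9 = 4: row 2 has {1,2,5,6,7,8,9}; col 9 has {1,2,3,5,6,7,8,9}; box has {1,6,7,8,9} → only 4 remains.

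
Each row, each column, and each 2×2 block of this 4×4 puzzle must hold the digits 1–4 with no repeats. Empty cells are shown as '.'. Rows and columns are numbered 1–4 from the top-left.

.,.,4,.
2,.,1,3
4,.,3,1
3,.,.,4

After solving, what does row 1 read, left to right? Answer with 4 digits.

1342

r1c1 = 1: row 1 has {4}; col 1 has {2,3,4}; box has {2} → only 1 remains.
r1c2 = 3: row 1 has {1,4}; col 2 has {}; box has {1,2} → only 3 remains.
r1c4 = 2: row 1 has {1,3,4}; col 4 has {1,3,4}; box has {1,3,4} → only 2 remains.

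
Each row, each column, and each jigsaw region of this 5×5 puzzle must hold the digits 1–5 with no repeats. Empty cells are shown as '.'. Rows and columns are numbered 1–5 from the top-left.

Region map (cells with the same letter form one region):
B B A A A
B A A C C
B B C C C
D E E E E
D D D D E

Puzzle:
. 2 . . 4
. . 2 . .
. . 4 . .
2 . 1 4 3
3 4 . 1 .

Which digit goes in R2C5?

R4C2 = 5: row 4 has {1,2,3,4}; col 2 has {2,4}; region has {1,3,4} → only 5 remains.
R5C3 = 5: row 5 has {1,3,4}; col 3 has {1,2,4}; region has {1,2,3,4} → only 5 remains.
R5C5 = 2: row 5 has {1,3,4,5}; col 5 has {3,4}; region has {1,3,4,5} → only 2 remains.
R1C3 = 3: row 1 has {2,4}; col 3 has {1,2,4,5}; region has {2,4} → only 3 remains.
R1C4 = 5: row 1 has {2,3,4}; col 4 has {1,4}; region has {2,3,4} → only 5 remains.
R2C2 = 1: row 2 has {2}; col 2 has {2,4,5}; region has {2,3,4,5} → only 1 remains.
R2C4 = 3: row 2 has {1,2}; col 4 has {1,4,5}; region has {4} → only 3 remains.
R2C5 = 5: row 2 has {1,2,3}; col 5 has {2,3,4}; region has {3,4} → only 5 remains.

5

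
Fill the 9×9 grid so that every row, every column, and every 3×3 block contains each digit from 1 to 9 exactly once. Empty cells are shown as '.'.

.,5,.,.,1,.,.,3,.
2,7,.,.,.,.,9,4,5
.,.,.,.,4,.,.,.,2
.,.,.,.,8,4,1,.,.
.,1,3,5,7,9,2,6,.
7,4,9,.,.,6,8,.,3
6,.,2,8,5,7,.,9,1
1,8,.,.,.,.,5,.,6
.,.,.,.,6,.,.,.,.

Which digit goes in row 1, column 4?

7

row 2, column 5 = 3: row 2 has {2,4,5,7,9}; col 5 has {1,4,5,6,7,8}; box has {1,4} → only 3 remains.
row 2, column 6 = 8: row 2 has {2,3,4,5,7,9}; col 6 has {4,6,7,9}; box has {1,3,4} → only 8 remains.
row 3, column 6 = 5: row 3 has {2,4}; col 6 has {4,6,7,8,9}; box has {1,3,4,8} → only 5 remains.
row 4, column 1 = 5: row 4 has {1,4,8}; col 1 has {1,2,6,7}; box has {1,3,4,7,9} → only 5 remains.
row 4, column 3 = 6: row 4 has {1,4,5,8}; col 3 has {2,3,9}; box has {1,3,4,5,7,9} → only 6 remains.
row 4, column 8 = 7: row 4 has {1,4,5,6,8}; col 8 has {3,4,6,9}; box has {1,2,3,6,8} → only 7 remains.
row 4, column 9 = 9: row 4 has {1,4,5,6,7,8}; col 9 has {1,2,3,5,6}; box has {1,2,3,6,7,8} → only 9 remains.
row 5, column 1 = 8: row 5 has {1,2,3,5,6,7,9}; col 1 has {1,2,5,6,7}; box has {1,3,4,5,6,7,9} → only 8 remains.
row 5, column 9 = 4: row 5 has {1,2,3,5,6,7,8,9}; col 9 has {1,2,3,5,6,9}; box has {1,2,3,6,7,8,9} → only 4 remains.
row 6, column 5 = 2: row 6 has {3,4,6,7,8,9}; col 5 has {1,3,4,5,6,7,8}; box has {4,5,6,7,8,9} → only 2 remains.
row 6, column 8 = 5: row 6 has {2,3,4,6,7,8,9}; col 8 has {3,4,6,7,9}; box has {1,2,3,4,6,7,8,9} → only 5 remains.
row 7, column 2 = 3: row 7 has {1,2,5,6,7,8,9}; col 2 has {1,4,5,7,8}; box has {1,2,6,8} → only 3 remains.
row 7, column 7 = 4: row 7 has {1,2,3,5,6,7,8,9}; col 7 has {1,2,5,8,9}; box has {1,5,6,9} → only 4 remains.
row 8, column 5 = 9: row 8 has {1,5,6,8}; col 5 has {1,2,3,4,5,6,7,8}; box has {5,6,7,8} → only 9 remains.
row 8, column 8 = 2: row 8 has {1,5,6,8,9}; col 8 has {3,4,5,6,7,9}; box has {1,4,5,6,9} → only 2 remains.
row 9, column 2 = 9: row 9 has {6}; col 2 has {1,3,4,5,7,8}; box has {1,2,3,6,8} → only 9 remains.
row 9, column 8 = 8: row 9 has {6,9}; col 8 has {2,3,4,5,6,7,9}; box has {1,2,4,5,6,9} → only 8 remains.
row 9, column 9 = 7: row 9 has {6,8,9}; col 9 has {1,2,3,4,5,6,9}; box has {1,2,4,5,6,8,9} → only 7 remains.
row 1, column 6 = 2: row 1 has {1,3,5}; col 6 has {4,5,6,7,8,9}; box has {1,3,4,5,8} → only 2 remains.
row 1, column 9 = 8: row 1 has {1,2,3,5}; col 9 has {1,2,3,4,5,6,7,9}; box has {2,3,4,5,9} → only 8 remains.
row 2, column 3 = 1: row 2 has {2,3,4,5,7,8,9}; col 3 has {2,3,6,9}; box has {2,5,7} → only 1 remains.
row 2, column 4 = 6: row 2 has {1,2,3,4,5,7,8,9}; col 4 has {5,8}; box has {1,2,3,4,5,8} → only 6 remains.
row 3, column 2 = 6: row 3 has {2,4,5}; col 2 has {1,3,4,5,7,8,9}; box has {1,2,5,7} → only 6 remains.
row 3, column 3 = 8: row 3 has {2,4,5,6}; col 3 has {1,2,3,6,9}; box has {1,2,5,6,7} → only 8 remains.
row 3, column 7 = 7: row 3 has {2,4,5,6,8}; col 7 has {1,2,4,5,8,9}; box has {2,3,4,5,8,9} → only 7 remains.
row 3, column 8 = 1: row 3 has {2,4,5,6,7,8}; col 8 has {2,3,4,5,6,7,8,9}; box has {2,3,4,5,7,8,9} → only 1 remains.
row 4, column 2 = 2: row 4 has {1,4,5,6,7,8,9}; col 2 has {1,3,4,5,6,7,8,9}; box has {1,3,4,5,6,7,8,9} → only 2 remains.
row 4, column 4 = 3: row 4 has {1,2,4,5,6,7,8,9}; col 4 has {5,6,8}; box has {2,4,5,6,7,8,9} → only 3 remains.
row 6, column 4 = 1: row 6 has {2,3,4,5,6,7,8,9}; col 4 has {3,5,6,8}; box has {2,3,4,5,6,7,8,9} → only 1 remains.
row 8, column 4 = 4: row 8 has {1,2,5,6,8,9}; col 4 has {1,3,5,6,8}; box has {5,6,7,8,9} → only 4 remains.
row 8, column 6 = 3: row 8 has {1,2,4,5,6,8,9}; col 6 has {2,4,5,6,7,8,9}; box has {4,5,6,7,8,9} → only 3 remains.
row 9, column 1 = 4: row 9 has {6,7,8,9}; col 1 has {1,2,5,6,7,8}; box has {1,2,3,6,8,9} → only 4 remains.
row 9, column 3 = 5: row 9 has {4,6,7,8,9}; col 3 has {1,2,3,6,8,9}; box has {1,2,3,4,6,8,9} → only 5 remains.
row 9, column 4 = 2: row 9 has {4,5,6,7,8,9}; col 4 has {1,3,4,5,6,8}; box has {3,4,5,6,7,8,9} → only 2 remains.
row 9, column 6 = 1: row 9 has {2,4,5,6,7,8,9}; col 6 has {2,3,4,5,6,7,8,9}; box has {2,3,4,5,6,7,8,9} → only 1 remains.
row 9, column 7 = 3: row 9 has {1,2,4,5,6,7,8,9}; col 7 has {1,2,4,5,7,8,9}; box has {1,2,4,5,6,7,8,9} → only 3 remains.
row 1, column 1 = 9: row 1 has {1,2,3,5,8}; col 1 has {1,2,4,5,6,7,8}; box has {1,2,5,6,7,8} → only 9 remains.
row 1, column 3 = 4: row 1 has {1,2,3,5,8,9}; col 3 has {1,2,3,5,6,8,9}; box has {1,2,5,6,7,8,9} → only 4 remains.
row 1, column 4 = 7: row 1 has {1,2,3,4,5,8,9}; col 4 has {1,2,3,4,5,6,8}; box has {1,2,3,4,5,6,8} → only 7 remains.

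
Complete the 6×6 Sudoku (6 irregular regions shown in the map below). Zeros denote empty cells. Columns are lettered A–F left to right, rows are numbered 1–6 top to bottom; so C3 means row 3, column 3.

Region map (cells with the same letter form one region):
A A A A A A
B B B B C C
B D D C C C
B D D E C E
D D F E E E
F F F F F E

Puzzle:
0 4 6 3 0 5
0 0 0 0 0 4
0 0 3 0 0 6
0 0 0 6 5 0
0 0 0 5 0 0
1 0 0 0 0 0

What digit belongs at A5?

6

A1 = 2: row 1 has {3,4,5,6}; col 1 has {1}; region has {3,4,5,6} → only 2 remains.
E1 = 1: row 1 has {2,3,4,5,6}; col 5 has {5}; region has {2,3,4,5,6} → only 1 remains.
E3 = 2: row 3 has {3,6}; col 5 has {1,5}; region has {4,5,6} → only 2 remains.
E2 = 3: row 2 has {4}; col 5 has {1,2,5}; region has {2,4,5,6} → only 3 remains.
D3 = 1: row 3 has {2,3,6}; col 4 has {3,5,6}; region has {2,3,4,5,6} → only 1 remains.
E5 = 4: row 5 has {5}; col 5 has {1,2,3,5}; region has {5,6} → only 4 remains.
E6 = 6: row 6 has {1}; col 5 has {1,2,3,4,5}; region has {1} → only 6 remains.
D2 = 2: row 2 has {3,4}; col 4 has {1,3,5,6}; region has {} → only 2 remains.
B3 = 5: row 3 has {1,2,3,6}; col 2 has {4}; region has {3} → only 5 remains.
A5 = 6: row 5 has {4,5}; col 1 has {1,2}; region has {3,5} → only 6 remains.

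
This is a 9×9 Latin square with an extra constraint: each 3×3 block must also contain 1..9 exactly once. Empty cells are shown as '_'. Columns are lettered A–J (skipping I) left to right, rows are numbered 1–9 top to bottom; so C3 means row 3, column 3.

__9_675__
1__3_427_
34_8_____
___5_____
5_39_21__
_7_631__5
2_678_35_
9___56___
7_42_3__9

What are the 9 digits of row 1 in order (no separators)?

829167543

A1 = 8: row 1 has {5,6,7,9}; col 1 has {1,2,3,5,7,9}; box has {1,3,4,9} → only 8 remains.
B1 = 2: row 1 has {5,6,7,8,9}; col 2 has {4,7}; box has {1,3,4,8,9} → only 2 remains.
D1 = 1: row 1 has {2,5,6,7,8,9}; col 4 has {2,3,5,6,7,8,9}; box has {3,4,6,7,8} → only 1 remains.
C2 = 5 (sole candidate).
E2 = 9 (sole candidate).
C3 = 7 (sole candidate).
E3 = 2 (sole candidate).
F3 = 5 (sole candidate).
F4 = 8 (sole candidate).
A6 = 4 (sole candidate).
B7 = 1 (sole candidate).
F7 = 9 (sole candidate).
J7 = 4 (sole candidate).
C8 = 8 (sole candidate).
D8 = 4 (sole candidate).
G8 = 7 (sole candidate).
B9 = 5 (sole candidate).
E9 = 1 (sole candidate).
J1 = 3: row 1 has {1,2,5,6,7,8,9}; col 9 has {4,5,9}; box has {2,5,7} → only 3 remains.
B2 = 6 (sole candidate).
J2 = 8 (sole candidate).
A4 = 6 (sole candidate).
B4 = 9 (sole candidate).
G4 = 4 (sole candidate).
B5 = 8 (sole candidate).
H5 = 6 (sole candidate).
J5 = 7 (sole candidate).
C6 = 2 (sole candidate).
B8 = 3 (sole candidate).
H9 = 8 (sole candidate).
H1 = 4: row 1 has {1,2,3,5,6,7,8,9}; col 8 has {5,6,7,8}; box has {2,3,5,7,8} → only 4 remains.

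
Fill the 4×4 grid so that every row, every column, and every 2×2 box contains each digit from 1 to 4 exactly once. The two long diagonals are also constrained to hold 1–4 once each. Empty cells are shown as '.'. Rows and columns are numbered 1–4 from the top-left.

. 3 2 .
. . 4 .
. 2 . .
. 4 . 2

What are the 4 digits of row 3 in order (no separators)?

1234

r1c4 = 1: row 1 has {2,3}; col 4 has {2}; box has {2,4}; anti-diagonal has {2,4} → only 1 remains.
r2c2 = 1: row 2 has {4}; col 2 has {2,3,4}; box has {3}; main diagonal has {2} → only 1 remains.
r2c4 = 3: row 2 has {1,4}; col 4 has {1,2}; box has {1,2,4} → only 3 remains.
r3c3 = 3: row 3 has {2}; col 3 has {2,4}; box has {2}; main diagonal has {1,2} → only 3 remains.
r3c4 = 4: row 3 has {2,3}; col 4 has {1,2,3}; box has {2,3} → only 4 remains.
r4c1 = 3: row 4 has {2,4}; col 1 has {}; box has {2,4}; anti-diagonal has {1,2,4} → only 3 remains.
r4c3 = 1: row 4 has {2,3,4}; col 3 has {2,3,4}; box has {2,3,4} → only 1 remains.
r1c1 = 4: row 1 has {1,2,3}; col 1 has {3}; box has {1,3}; main diagonal has {1,2,3} → only 4 remains.
r2c1 = 2: row 2 has {1,3,4}; col 1 has {3,4}; box has {1,3,4} → only 2 remains.
r3c1 = 1: row 3 has {2,3,4}; col 1 has {2,3,4}; box has {2,3,4} → only 1 remains.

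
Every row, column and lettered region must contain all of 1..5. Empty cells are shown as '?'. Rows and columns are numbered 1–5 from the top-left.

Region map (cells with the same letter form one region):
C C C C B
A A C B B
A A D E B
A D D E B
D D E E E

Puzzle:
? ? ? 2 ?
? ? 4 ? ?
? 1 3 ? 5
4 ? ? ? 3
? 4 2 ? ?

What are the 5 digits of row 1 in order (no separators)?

R2C4 = 1 (sole candidate).
R2C5 = 2 (sole candidate).
R3C1 = 2 (sole candidate).
R3C4 = 4 (sole candidate).
R4C4 = 5 (sole candidate).
R5C4 = 3 (sole candidate).
R5C5 = 1 (sole candidate).
R1C5 = 4: row 1 has {2}; col 5 has {1,2,3,5}; region has {1,2,3,5} → only 4 remains.
R4C2 = 2 (sole candidate).
R4C3 = 1 (sole candidate).
R5C1 = 5 (sole candidate).
R1C3 = 5: row 1 has {2,4}; col 3 has {1,2,3,4}; region has {2,4} → only 5 remains.
R2C1 = 3 (sole candidate).
R2C2 = 5 (sole candidate).
R1C1 = 1: row 1 has {2,4,5}; col 1 has {2,3,4,5}; region has {2,4,5} → only 1 remains.
R1C2 = 3: row 1 has {1,2,4,5}; col 2 has {1,2,4,5}; region has {1,2,4,5} → only 3 remains.

13524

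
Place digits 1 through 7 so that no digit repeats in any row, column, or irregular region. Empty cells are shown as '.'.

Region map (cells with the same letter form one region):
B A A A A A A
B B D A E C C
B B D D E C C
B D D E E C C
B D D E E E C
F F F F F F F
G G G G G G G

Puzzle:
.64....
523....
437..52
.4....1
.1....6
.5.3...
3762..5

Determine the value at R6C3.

1

R3C4 = 6 (sole candidate).
R3C5 = 1 (sole candidate).
R5C1 = 7 (sole candidate).
R7C5 = 4 (sole candidate).
R7C6 = 1 (sole candidate).
R1C1 = 1 (sole candidate).
R4C1 = 6 (sole candidate).
R6C1 = 2 (sole candidate).
R6C3 = 1: row 6 has {2,3,5}; col 3 has {3,4,6,7}; region has {2,3,5} → only 1 remains.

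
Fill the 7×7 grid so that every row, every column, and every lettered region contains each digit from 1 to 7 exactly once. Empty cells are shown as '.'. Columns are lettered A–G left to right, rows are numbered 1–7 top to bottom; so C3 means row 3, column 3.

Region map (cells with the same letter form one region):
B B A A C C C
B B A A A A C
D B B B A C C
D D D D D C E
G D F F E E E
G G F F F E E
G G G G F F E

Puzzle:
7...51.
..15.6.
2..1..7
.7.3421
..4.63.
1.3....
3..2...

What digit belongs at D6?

C1 = 2 (sole candidate).
D1 = 4 (sole candidate).
A2 = 4 (sole candidate).
G2 = 3 (sole candidate).
E3 = 3 (sole candidate).
F3 = 4 (sole candidate).
A5 = 5 (sole candidate).
B5 = 1 (sole candidate).
D5 = 7 (sole candidate).
G5 = 2 (sole candidate).
D6 = 6: row 6 has {1,3}; col 4 has {1,2,3,4,5,7}; region has {3,4,7} → only 6 remains.

6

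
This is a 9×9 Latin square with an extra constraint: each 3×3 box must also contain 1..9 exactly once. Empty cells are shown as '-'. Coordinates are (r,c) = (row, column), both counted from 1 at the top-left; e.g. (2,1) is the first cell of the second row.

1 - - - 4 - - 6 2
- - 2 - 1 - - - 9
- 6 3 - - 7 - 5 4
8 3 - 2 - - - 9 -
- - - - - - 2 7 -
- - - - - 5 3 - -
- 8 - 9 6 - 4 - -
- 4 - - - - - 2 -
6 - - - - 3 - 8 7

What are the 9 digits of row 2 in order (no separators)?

472516839

(2,8) = 3: row 2 has {1,2,9}; col 8 has {2,5,6,7,8,9}; box has {2,4,5,6,9} → only 3 remains.
(3,1) = 9: row 3 has {3,4,5,6,7}; col 1 has {1,6,8}; box has {1,2,3,6} → only 9 remains.
(3,4) = 8: row 3 has {3,4,5,6,7,9}; col 4 has {2,9}; box has {1,4,7} → only 8 remains.
(3,5) = 2: row 3 has {3,4,5,6,7,8,9}; col 5 has {1,4,6}; box has {1,4,7,8} → only 2 remains.
(3,7) = 1: row 3 has {2,3,4,5,6,7,8,9}; col 7 has {2,3,4}; box has {2,3,4,5,6,9} → only 1 remains.
(4,5) = 7: row 4 has {2,3,8,9}; col 5 has {1,2,4,6}; box has {2,5} → only 7 remains.
(7,8) = 1: row 7 has {4,6,8,9}; col 8 has {2,3,5,6,7,8,9}; box has {2,4,7,8} → only 1 remains.
(9,5) = 5: row 9 has {3,6,7,8}; col 5 has {1,2,4,6,7}; box has {3,6,9} → only 5 remains.
(9,7) = 9: row 9 has {3,5,6,7,8}; col 7 has {1,2,3,4}; box has {1,2,4,7,8} → only 9 remains.
(1,6) = 9: row 1 has {1,2,4,6}; col 6 has {3,5,7}; box has {1,2,4,7,8} → only 9 remains.
(2,6) = 6: row 2 has {1,2,3,9}; col 6 has {3,5,7,9}; box has {1,2,4,7,8,9} → only 6 remains.
(6,8) = 4: row 6 has {3,5}; col 8 has {1,2,3,5,6,7,8,9}; box has {2,3,7,9} → only 4 remains.
(7,6) = 2: row 7 has {1,4,6,8,9}; col 6 has {3,5,6,7,9}; box has {3,5,6,9} → only 2 remains.
(8,5) = 8: row 8 has {2,4}; col 5 has {1,2,4,5,6,7}; box has {2,3,5,6,9} → only 8 remains.
(8,6) = 1: row 8 has {2,4,8}; col 6 has {2,3,5,6,7,9}; box has {2,3,5,6,8,9} → only 1 remains.
(9,3) = 1: row 9 has {3,5,6,7,8,9}; col 3 has {2,3}; box has {4,6,8} → only 1 remains.
(9,4) = 4: row 9 has {1,3,5,6,7,8,9}; col 4 has {2,8,9}; box has {1,2,3,5,6,8,9} → only 4 remains.
(2,4) = 5: row 2 has {1,2,3,6,9}; col 4 has {2,4,8,9}; box has {1,2,4,6,7,8,9} → only 5 remains.
(4,6) = 4: row 4 has {2,3,7,8,9}; col 6 has {1,2,3,5,6,7,9}; box has {2,5,7} → only 4 remains.
(5,6) = 8: row 5 has {2,7}; col 6 has {1,2,3,4,5,6,7,9}; box has {2,4,5,7} → only 8 remains.
(6,5) = 9: row 6 has {3,4,5}; col 5 has {1,2,4,5,6,7,8}; box has {2,4,5,7,8} → only 9 remains.
(8,4) = 7: row 8 has {1,2,4,8}; col 4 has {2,4,5,8,9}; box has {1,2,3,4,5,6,8,9} → only 7 remains.
(9,2) = 2: row 9 has {1,3,4,5,6,7,8,9}; col 2 has {3,4,6,8}; box has {1,4,6,8} → only 2 remains.
(1,4) = 3: row 1 has {1,2,4,6,9}; col 4 has {2,4,5,7,8,9}; box has {1,2,4,5,6,7,8,9} → only 3 remains.
(2,2) = 7: row 2 has {1,2,3,5,6,9}; col 2 has {2,3,4,6,8}; box has {1,2,3,6,9} → only 7 remains.
(2,7) = 8: row 2 has {1,2,3,5,6,7,9}; col 7 has {1,2,3,4,9}; box has {1,2,3,4,5,6,9} → only 8 remains.
(5,5) = 3: row 5 has {2,7,8}; col 5 has {1,2,4,5,6,7,8,9}; box has {2,4,5,7,8,9} → only 3 remains.
(6,2) = 1: row 6 has {3,4,5,9}; col 2 has {2,3,4,6,7,8}; box has {3,8} → only 1 remains.
(6,4) = 6: row 6 has {1,3,4,5,9}; col 4 has {2,3,4,5,7,8,9}; box has {2,3,4,5,7,8,9} → only 6 remains.
(6,9) = 8: row 6 has {1,3,4,5,6,9}; col 9 has {2,4,7,9}; box has {2,3,4,7,9} → only 8 remains.
(1,2) = 5: row 1 has {1,2,3,4,6,9}; col 2 has {1,2,3,4,6,7,8}; box has {1,2,3,6,7,9} → only 5 remains.
(1,3) = 8: row 1 has {1,2,3,4,5,6,9}; col 3 has {1,2,3}; box has {1,2,3,5,6,7,9} → only 8 remains.
(1,7) = 7: row 1 has {1,2,3,4,5,6,8,9}; col 7 has {1,2,3,4,8,9}; box has {1,2,3,4,5,6,8,9} → only 7 remains.
(2,1) = 4: row 2 has {1,2,3,5,6,7,8,9}; col 1 has {1,6,8,9}; box has {1,2,3,5,6,7,8,9} → only 4 remains.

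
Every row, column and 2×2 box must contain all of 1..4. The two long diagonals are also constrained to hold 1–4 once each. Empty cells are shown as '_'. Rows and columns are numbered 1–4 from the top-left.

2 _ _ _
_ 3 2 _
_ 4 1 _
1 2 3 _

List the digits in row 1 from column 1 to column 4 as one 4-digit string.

r1c2 = 1: row 1 has {2}; col 2 has {2,3,4}; box has {2,3} → only 1 remains.
r1c3 = 4: row 1 has {1,2}; col 3 has {1,2,3}; box has {2} → only 4 remains.
r1c4 = 3: row 1 has {1,2,4}; col 4 has {}; box has {2,4}; anti-diagonal has {1,2,4} → only 3 remains.

2143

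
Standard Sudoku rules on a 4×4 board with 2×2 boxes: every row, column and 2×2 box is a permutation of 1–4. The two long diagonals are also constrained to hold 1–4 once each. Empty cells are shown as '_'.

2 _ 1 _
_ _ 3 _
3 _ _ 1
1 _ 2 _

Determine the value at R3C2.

2

R1C4 = 4: row 1 has {1,2}; col 4 has {1}; box has {1,3}; anti-diagonal has {1,3} → only 4 remains.
R2C1 = 4: row 2 has {3}; col 1 has {1,2,3}; box has {2} → only 4 remains.
R2C2 = 1: row 2 has {3,4}; col 2 has {}; box has {2,4}; main diagonal has {2} → only 1 remains.
R2C4 = 2: row 2 has {1,3,4}; col 4 has {1,4}; box has {1,3,4} → only 2 remains.
R3C2 = 2: row 3 has {1,3}; col 2 has {1}; box has {1,3}; anti-diagonal has {1,3,4} → only 2 remains.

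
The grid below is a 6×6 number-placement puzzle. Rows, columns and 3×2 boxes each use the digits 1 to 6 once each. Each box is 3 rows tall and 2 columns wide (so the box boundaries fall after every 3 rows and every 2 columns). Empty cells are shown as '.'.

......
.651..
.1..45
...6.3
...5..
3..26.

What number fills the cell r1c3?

2

r2c6 = 2: row 2 has {1,5,6}; col 6 has {3,5}; box has {4,5} → only 2 remains.
r3c1 = 2: row 3 has {1,4,5}; col 1 has {3}; box has {1,6} → only 2 remains.
r3c4 = 3: row 3 has {1,2,4,5}; col 4 has {1,2,5,6}; box has {1,5} → only 3 remains.
r1c4 = 4: row 1 has {}; col 4 has {1,2,3,5,6}; box has {1,3,5} → only 4 remains.
r2c1 = 4: row 2 has {1,2,5,6}; col 1 has {2,3}; box has {1,2,6} → only 4 remains.
r2c5 = 3: row 2 has {1,2,4,5,6}; col 5 has {4,6}; box has {2,4,5} → only 3 remains.
r3c3 = 6: row 3 has {1,2,3,4,5}; col 3 has {5}; box has {1,3,4,5} → only 6 remains.
r1c1 = 5: row 1 has {4}; col 1 has {2,3,4}; box has {1,2,4,6} → only 5 remains.
r1c2 = 3: row 1 has {4,5}; col 2 has {1,6}; box has {1,2,4,5,6} → only 3 remains.
r1c3 = 2: row 1 has {3,4,5}; col 3 has {5,6}; box has {1,3,4,5,6} → only 2 remains.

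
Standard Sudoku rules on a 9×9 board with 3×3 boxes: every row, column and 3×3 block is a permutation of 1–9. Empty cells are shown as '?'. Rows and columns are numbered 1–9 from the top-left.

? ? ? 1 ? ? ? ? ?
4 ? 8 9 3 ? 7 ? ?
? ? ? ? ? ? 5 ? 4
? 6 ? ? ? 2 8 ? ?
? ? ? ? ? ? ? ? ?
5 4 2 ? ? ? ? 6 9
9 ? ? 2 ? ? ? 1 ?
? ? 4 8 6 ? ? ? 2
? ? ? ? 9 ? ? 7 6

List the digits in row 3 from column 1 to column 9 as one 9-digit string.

613728594

row 2, column 8 = 2 (sole candidate).
row 2, column 9 = 1 (sole candidate).
row 2, column 2 = 5 (sole candidate).
row 2, column 6 = 6 (sole candidate).
row 3, column 4 = 7: row 3 has {4,5}; col 4 has {1,2,8,9}; box has {1,3,6,9} → only 7 remains.
row 3, column 6 = 8: row 3 has {4,5,7}; col 6 has {2,6}; box has {1,3,6,7,9} → only 8 remains.
row 6, column 4 = 3 (sole candidate).
row 6, column 7 = 1 (sole candidate).
row 3, column 5 = 2: row 3 has {4,5,7,8}; col 5 has {3,6,9}; box has {1,3,6,7,8,9} → only 2 remains.
row 6, column 6 = 7 (sole candidate).
row 6, column 5 = 8 (sole candidate).
row 4, column 3 = 9 (hidden single in row 4).
row 5, column 7 = 2 (hidden single in row 5).
row 5, column 4 = 6 (hidden single in row 5).
row 5, column 6 = 9 (hidden single in row 5).
row 7, column 3 = 6 (hidden single in row 7).
row 3, column 1 = 6: in row 3, 6 can only go here (every other open cell in that row sees a 6).
row 1, column 7 = 6 (hidden single in row 1).
row 9, column 3 = 5 (hidden single in column 3).
row 9, column 4 = 4 (sole candidate).
row 9, column 7 = 3 (sole candidate).
row 4, column 4 = 5 (sole candidate).
row 7, column 7 = 4 (sole candidate).
row 8, column 7 = 9 (sole candidate).
row 8, column 8 = 5 (sole candidate).
row 9, column 6 = 1 (sole candidate).
row 7, column 9 = 8 (sole candidate).
row 8, column 6 = 3 (sole candidate).
row 1, column 9 = 3 (sole candidate).
row 3, column 8 = 9: row 3 has {2,4,5,6,7,8}; col 8 has {1,2,5,6,7}; box has {1,2,3,4,5,6,7} → only 9 remains.
row 4, column 9 = 7 (sole candidate).
row 5, column 9 = 5 (sole candidate).
row 7, column 6 = 5 (sole candidate).
row 1, column 3 = 7 (sole candidate).
row 1, column 6 = 4 (sole candidate).
row 1, column 8 = 8 (sole candidate).
row 7, column 5 = 7 (sole candidate).
row 1, column 1 = 2 (sole candidate).
row 1, column 2 = 9 (sole candidate).
row 1, column 5 = 5 (sole candidate).
row 7, column 2 = 3 (sole candidate).
row 9, column 1 = 8 (sole candidate).
row 9, column 2 = 2 (sole candidate).
row 3, column 2 = 1: row 3 has {2,4,5,6,7,8,9}; col 2 has {2,3,4,5,6,9}; box has {2,4,5,6,7,8,9} → only 1 remains.
row 3, column 3 = 3: row 3 has {1,2,4,5,6,7,8,9}; col 3 has {2,4,5,6,7,8,9}; box has {1,2,4,5,6,7,8,9} → only 3 remains.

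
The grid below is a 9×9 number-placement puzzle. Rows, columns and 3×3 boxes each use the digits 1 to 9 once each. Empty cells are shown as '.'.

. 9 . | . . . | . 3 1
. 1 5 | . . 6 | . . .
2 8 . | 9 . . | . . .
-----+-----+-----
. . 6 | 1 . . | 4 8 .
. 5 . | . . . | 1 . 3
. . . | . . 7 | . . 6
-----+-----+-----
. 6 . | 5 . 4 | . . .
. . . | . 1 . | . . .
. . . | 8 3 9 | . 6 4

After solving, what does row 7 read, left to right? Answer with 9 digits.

R8C6 = 2 (sole candidate).
R5C6 = 8 (sole candidate).
R7C5 = 7: row 7 has {4,5,6}; col 5 has {1,3}; box has {1,2,3,4,5,8,9} → only 7 remains.
R8C4 = 6 (sole candidate).
R1C6 = 5 (sole candidate).
R3C5 = 4 (sole candidate).
R4C6 = 3 (sole candidate).
R3C6 = 1 (sole candidate).
R3C3 = 3 (hidden single in row 3).
R3C7 = 6 (hidden single in row 3).
R1C1 = 6 (hidden single in row 1).
R1C3 = 4 (hidden single in row 1).
R2C1 = 7 (sole candidate).
R4C1 = 9 (sole candidate).
R5C1 = 4 (sole candidate).
R5C4 = 2 (sole candidate).
R6C4 = 4 (sole candidate).
R1C4 = 7 (sole candidate).
R2C4 = 3 (sole candidate).
R4C5 = 5 (sole candidate).
R5C3 = 7 (sole candidate).
R5C8 = 9 (sole candidate).
R6C5 = 9 (sole candidate).
R4C2 = 2 (sole candidate).
R4C9 = 7 (sole candidate).
R5C5 = 6 (sole candidate).
R6C2 = 3 (sole candidate).
R9C2 = 7 (sole candidate).
R3C9 = 5 (sole candidate).
R8C2 = 4 (sole candidate).
R3C8 = 7 (sole candidate).
R8C8 = 5 (sole candidate).
R9C7 = 2 (sole candidate).
R1C7 = 8 (sole candidate).
R2C7 = 9 (sole candidate).
R2C9 = 2 (sole candidate).
R6C7 = 5 (sole candidate).
R6C8 = 2 (sole candidate).
R7C7 = 3: row 7 has {4,5,6,7}; col 7 has {1,2,4,5,6,8,9}; box has {2,4,5,6} → only 3 remains.
R7C8 = 1: row 7 has {3,4,5,6,7}; col 8 has {2,3,5,6,7,8,9}; box has {2,3,4,5,6} → only 1 remains.
R8C7 = 7 (sole candidate).
R9C3 = 1 (sole candidate).
R1C5 = 2 (sole candidate).
R2C5 = 8 (sole candidate).
R2C8 = 4 (sole candidate).
R6C3 = 8 (sole candidate).
R7C1 = 8: row 7 has {1,3,4,5,6,7}; col 1 has {2,4,6,7,9}; box has {1,4,6,7} → only 8 remains.
R7C9 = 9: row 7 has {1,3,4,5,6,7,8}; col 9 has {1,2,3,4,5,6,7}; box has {1,2,3,4,5,6,7} → only 9 remains.
R8C1 = 3 (sole candidate).
R8C3 = 9 (sole candidate).
R8C9 = 8 (sole candidate).
R9C1 = 5 (sole candidate).
R6C1 = 1 (sole candidate).
R7C3 = 2: row 7 has {1,3,4,5,6,7,8,9}; col 3 has {1,3,4,5,6,7,8,9}; box has {1,3,4,5,6,7,8,9} → only 2 remains.

862574319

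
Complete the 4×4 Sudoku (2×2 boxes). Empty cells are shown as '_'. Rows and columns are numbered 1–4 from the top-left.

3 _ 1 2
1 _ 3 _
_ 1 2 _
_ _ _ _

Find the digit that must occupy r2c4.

4

r1c2 = 4: row 1 has {1,2,3}; col 2 has {1}; box has {1,3} → only 4 remains.
r2c2 = 2: row 2 has {1,3}; col 2 has {1,4}; box has {1,3,4} → only 2 remains.
r2c4 = 4: row 2 has {1,2,3}; col 4 has {2}; box has {1,2,3} → only 4 remains.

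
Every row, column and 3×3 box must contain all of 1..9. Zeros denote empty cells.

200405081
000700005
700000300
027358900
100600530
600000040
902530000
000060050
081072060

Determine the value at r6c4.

r1c5 = 9 (sole candidate).
r4c1 = 4 (sole candidate).
r4c8 = 1 (sole candidate).
r4c9 = 6 (sole candidate).
r5c2 = 9 (sole candidate).
r5c3 = 8 (sole candidate).
r7c8 = 7 (sole candidate).
r8c1 = 3 (sole candidate).
r8c3 = 4 (sole candidate).
r9c1 = 5 (sole candidate).
r9c4 = 9 (sole candidate).
r9c7 = 4 (sole candidate).
r9c9 = 3 (sole candidate).
r2c1 = 8 (sole candidate).
r7c2 = 6 (sole candidate).
r7c9 = 8 (sole candidate).
r8c2 = 7 (sole candidate).
r8c6 = 1 (sole candidate).
r8c7 = 2 (sole candidate).
r8c9 = 9 (sole candidate).
r1c2 = 3 (sole candidate).
r1c3 = 6 (sole candidate).
r1c7 = 7 (sole candidate).
r2c3 = 9 (sole candidate).
r2c7 = 6 (sole candidate).
r2c8 = 2 (sole candidate).
r3c3 = 5 (sole candidate).
r3c6 = 6 (sole candidate).
r3c8 = 9 (sole candidate).
r3c9 = 4 (sole candidate).
r6c2 = 5 (sole candidate).
r6c3 = 3 (sole candidate).
r6c7 = 8 (sole candidate).
r7c6 = 4 (sole candidate).
r7c7 = 1 (sole candidate).
r8c4 = 8 (sole candidate).
r2c5 = 1 (sole candidate).
r2c6 = 3 (sole candidate).
r3c2 = 1 (sole candidate).
r3c4 = 2 (sole candidate).
r3c5 = 8 (sole candidate).
r5c6 = 7 (sole candidate).
r5c9 = 2 (sole candidate).
r6c4 = 1: row 6 has {3,4,5,6,8}; col 4 has {2,3,4,5,6,7,8,9}; box has {3,5,6,7,8} → only 1 remains.

1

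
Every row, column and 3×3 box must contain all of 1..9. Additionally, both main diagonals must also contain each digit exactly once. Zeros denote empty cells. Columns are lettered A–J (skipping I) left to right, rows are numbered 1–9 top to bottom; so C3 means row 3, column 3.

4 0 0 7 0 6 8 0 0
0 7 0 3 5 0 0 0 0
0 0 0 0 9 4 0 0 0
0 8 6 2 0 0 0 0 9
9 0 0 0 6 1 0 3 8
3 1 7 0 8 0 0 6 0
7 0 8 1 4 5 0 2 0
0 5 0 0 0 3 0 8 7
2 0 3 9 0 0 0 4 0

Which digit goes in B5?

D3 = 8: row 3 has {4,9}; col 4 has {1,2,3,7,9}; box has {3,4,5,6,7,9} → only 8 remains.
A4 = 5: row 4 has {2,6,8,9}; col 1 has {2,3,4,7,9}; box has {1,3,6,7,8,9} → only 5 remains.
F4 = 7: row 4 has {2,5,6,8,9}; col 6 has {1,3,4,5,6}; box has {1,2,6,8}; anti-diagonal has {2,5,6,8} → only 7 remains.
H4 = 1: row 4 has {2,5,6,7,8,9}; col 8 has {2,3,4,6,8}; box has {3,6,8,9} → only 1 remains.
D6 = 4: row 6 has {1,3,6,7,8}; col 4 has {1,2,3,7,8,9}; box has {1,2,6,7,8}; anti-diagonal has {2,5,6,7,8} → only 4 remains.
F6 = 9: row 6 has {1,3,4,6,7,8}; col 6 has {1,3,4,5,6,7}; box has {1,2,4,6,7,8}; main diagonal has {2,4,6,7,8} → only 9 remains.
G7 = 3: row 7 has {1,2,4,5,7,8}; col 7 has {8}; box has {2,4,7,8}; main diagonal has {2,4,6,7,8,9} → only 3 remains.
J7 = 6: row 7 has {1,2,3,4,5,7,8}; col 9 has {7,8,9}; box has {2,3,4,7,8} → only 6 remains.
D8 = 6: row 8 has {3,5,7,8}; col 4 has {1,2,3,4,7,8,9}; box has {1,3,4,5,9} → only 6 remains.
E8 = 2: row 8 has {3,5,6,7,8}; col 5 has {4,5,6,8,9}; box has {1,3,4,5,6,9} → only 2 remains.
B9 = 6: row 9 has {2,3,4,9}; col 2 has {1,5,7,8}; box has {2,3,5,7,8} → only 6 remains.
E9 = 7: row 9 has {2,3,4,6,9}; col 5 has {2,4,5,6,8,9}; box has {1,2,3,4,5,6,9} → only 7 remains.
F9 = 8: row 9 has {2,3,4,6,7,9}; col 6 has {1,3,4,5,6,7,9}; box has {1,2,3,4,5,6,7,9} → only 8 remains.
E1 = 1: row 1 has {4,6,7,8}; col 5 has {2,4,5,6,7,8,9}; box has {3,4,5,6,7,8,9} → only 1 remains.
J1 = 3: row 1 has {1,4,6,7,8}; col 9 has {6,7,8,9}; box has {8}; anti-diagonal has {2,4,5,6,7,8} → only 3 remains.
F2 = 2: row 2 has {3,5,7}; col 6 has {1,3,4,5,6,7,8,9}; box has {1,3,4,5,6,7,8,9} → only 2 remains.
H2 = 9: row 2 has {2,3,5,7}; col 8 has {1,2,3,4,6,8}; box has {3,8}; anti-diagonal has {2,3,4,5,6,7,8} → only 9 remains.
G3 = 1: row 3 has {4,8,9}; col 7 has {3,8}; box has {3,8,9}; anti-diagonal has {2,3,4,5,6,7,8,9} → only 1 remains.
E4 = 3: row 4 has {1,2,5,6,7,8,9}; col 5 has {1,2,4,5,6,7,8,9}; box has {1,2,4,6,7,8,9} → only 3 remains.
G4 = 4: row 4 has {1,2,3,5,6,7,8,9}; col 7 has {1,3,8}; box has {1,3,6,8,9} → only 4 remains.
D5 = 5: row 5 has {1,3,6,8,9}; col 4 has {1,2,3,4,6,7,8,9}; box has {1,2,3,4,6,7,8,9} → only 5 remains.
B7 = 9: row 7 has {1,2,3,4,5,6,7,8}; col 2 has {1,5,6,7,8}; box has {2,3,5,6,7,8} → only 9 remains.
A8 = 1: row 8 has {2,3,5,6,7,8}; col 1 has {2,3,4,5,7,9}; box has {2,3,5,6,7,8,9} → only 1 remains.
C8 = 4: row 8 has {1,2,3,5,6,7,8}; col 3 has {3,6,7,8}; box has {1,2,3,5,6,7,8,9} → only 4 remains.
G8 = 9: row 8 has {1,2,3,4,5,6,7,8}; col 7 has {1,3,4,8}; box has {2,3,4,6,7,8} → only 9 remains.
G9 = 5: row 9 has {2,3,4,6,7,8,9}; col 7 has {1,3,4,8,9}; box has {2,3,4,6,7,8,9} → only 5 remains.
J9 = 1: row 9 has {2,3,4,5,6,7,8,9}; col 9 has {3,6,7,8,9}; box has {2,3,4,5,6,7,8,9}; main diagonal has {2,3,4,6,7,8,9} → only 1 remains.
B1 = 2: row 1 has {1,3,4,6,7,8}; col 2 has {1,5,6,7,8,9}; box has {4,7} → only 2 remains.
H1 = 5: row 1 has {1,2,3,4,6,7,8}; col 8 has {1,2,3,4,6,8,9}; box has {1,3,8,9} → only 5 remains.
C2 = 1: row 2 has {2,3,5,7,9}; col 3 has {3,4,6,7,8}; box has {2,4,7} → only 1 remains.
G2 = 6: row 2 has {1,2,3,5,7,9}; col 7 has {1,3,4,5,8,9}; box has {1,3,5,8,9} → only 6 remains.
J2 = 4: row 2 has {1,2,3,5,6,7,9}; col 9 has {1,3,6,7,8,9}; box has {1,3,5,6,8,9} → only 4 remains.
A3 = 6: row 3 has {1,4,8,9}; col 1 has {1,2,3,4,5,7,9}; box has {1,2,4,7} → only 6 remains.
B3 = 3: row 3 has {1,4,6,8,9}; col 2 has {1,2,5,6,7,8,9}; box has {1,2,4,6,7} → only 3 remains.
C3 = 5: row 3 has {1,3,4,6,8,9}; col 3 has {1,3,4,6,7,8}; box has {1,2,3,4,6,7}; main diagonal has {1,2,3,4,6,7,8,9} → only 5 remains.
H3 = 7: row 3 has {1,3,4,5,6,8,9}; col 8 has {1,2,3,4,5,6,8,9}; box has {1,3,4,5,6,8,9} → only 7 remains.
J3 = 2: row 3 has {1,3,4,5,6,7,8,9}; col 9 has {1,3,4,6,7,8,9}; box has {1,3,4,5,6,7,8,9} → only 2 remains.
B5 = 4: row 5 has {1,3,5,6,8,9}; col 2 has {1,2,3,5,6,7,8,9}; box has {1,3,5,6,7,8,9} → only 4 remains.

4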